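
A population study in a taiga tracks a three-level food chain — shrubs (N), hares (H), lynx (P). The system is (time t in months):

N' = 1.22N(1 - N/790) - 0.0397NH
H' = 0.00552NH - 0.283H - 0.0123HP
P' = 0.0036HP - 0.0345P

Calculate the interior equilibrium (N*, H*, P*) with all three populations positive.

From dP/dt = 0: 0.0036H* = 0.0345, so H* = 9.58.
From dN/dt = 0: 1.22(1 - N*/790) = 0.0397·9.58, giving N* = 790·(1 - 0.312) = 544.
From dH/dt = 0: 0.00552·544 - 0.283 = 0.0123P*, so P* = 2.72/0.0123 = 221.

N* ≈ 544, H* ≈ 9.58, P* ≈ 221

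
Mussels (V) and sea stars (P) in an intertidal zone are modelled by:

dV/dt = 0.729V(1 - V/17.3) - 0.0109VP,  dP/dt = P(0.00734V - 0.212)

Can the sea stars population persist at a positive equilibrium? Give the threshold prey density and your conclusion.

The predator equation gives dP/dt > 0 only when V > 0.212/0.00734 = 28.9.
Without the predator, V → K = 17.3. Since 17.3 < 28.9, the predator cannot invade.

Threshold V = 28.9; K < 28.9, so no, the predator goes extinct.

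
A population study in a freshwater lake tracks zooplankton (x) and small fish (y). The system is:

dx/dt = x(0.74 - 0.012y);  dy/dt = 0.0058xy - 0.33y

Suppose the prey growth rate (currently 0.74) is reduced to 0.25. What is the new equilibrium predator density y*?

y* ≈ 20.8

At the interior fixed point, setting dx/dt = 0 with x > 0 fixes y* = (prey growth rate)/(xy coefficient) — independent of the other coefficients.
With the change, y* = 0.25/0.012 = 20.8; it falls from 61.7.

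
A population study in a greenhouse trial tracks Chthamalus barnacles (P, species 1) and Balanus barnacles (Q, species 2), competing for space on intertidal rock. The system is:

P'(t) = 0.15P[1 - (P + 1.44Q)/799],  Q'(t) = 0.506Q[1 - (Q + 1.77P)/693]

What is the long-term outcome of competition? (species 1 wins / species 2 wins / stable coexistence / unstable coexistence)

unstable coexistence (outcome depends on initial conditions)

Compare the nullcline intercepts: K1/α12 = 799/1.44 = 555 < K2 = 693; K2/α21 = 693/1.77 = 392 < K1 = 799.
Since both are reversed, neither can invade when rare; the interior point is a saddle.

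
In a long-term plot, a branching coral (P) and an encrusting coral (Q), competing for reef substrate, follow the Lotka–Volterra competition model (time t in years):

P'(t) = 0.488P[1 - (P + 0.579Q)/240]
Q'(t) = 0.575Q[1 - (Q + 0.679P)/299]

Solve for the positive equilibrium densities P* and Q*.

P* ≈ 110, Q* ≈ 224

Setting both brackets to zero gives the nullclines P + 0.579Q = 240 and 0.679P + Q = 299.
Substituting Q = 299 - 0.679P into the first: P(1 - 0.579·0.679) = 240 - 0.579·299.
So P* = 66.9/0.607 = 110, and then Q* = 299 - 0.679·110 = 224.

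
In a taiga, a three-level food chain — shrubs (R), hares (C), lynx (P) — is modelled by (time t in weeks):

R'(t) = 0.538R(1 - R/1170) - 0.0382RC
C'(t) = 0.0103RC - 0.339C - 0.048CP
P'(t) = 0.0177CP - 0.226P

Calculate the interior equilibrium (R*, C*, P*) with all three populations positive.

R* ≈ 109, C* ≈ 12.8, P* ≈ 16.4

From dP/dt = 0: 0.0177C* = 0.226, so C* = 12.8.
From dR/dt = 0: 0.538(1 - R*/1170) = 0.0382·12.8, giving R* = 1170·(1 - 0.907) = 109.
From dC/dt = 0: 0.0103·109 - 0.339 = 0.048P*, so P* = 0.787/0.048 = 16.4.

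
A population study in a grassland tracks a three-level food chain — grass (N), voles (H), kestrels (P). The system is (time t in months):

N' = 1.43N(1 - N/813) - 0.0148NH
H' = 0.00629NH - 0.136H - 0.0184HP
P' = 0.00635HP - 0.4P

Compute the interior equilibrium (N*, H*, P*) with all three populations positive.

From dP/dt = 0: 0.00635H* = 0.4, so H* = 63.
From dN/dt = 0: 1.43(1 - N*/813) = 0.0148·63, giving N* = 813·(1 - 0.652) = 283.
From dH/dt = 0: 0.00629·283 - 0.136 = 0.0184P*, so P* = 1.64/0.0184 = 89.3.

N* ≈ 283, H* ≈ 63, P* ≈ 89.3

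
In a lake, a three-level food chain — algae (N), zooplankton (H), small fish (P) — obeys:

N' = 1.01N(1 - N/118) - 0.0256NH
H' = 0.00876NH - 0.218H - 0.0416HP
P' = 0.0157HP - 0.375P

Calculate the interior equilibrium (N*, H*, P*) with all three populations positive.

From dP/dt = 0: 0.0157H* = 0.375, so H* = 23.9.
From dN/dt = 0: 1.01(1 - N*/118) = 0.0256·23.9, giving N* = 118·(1 - 0.605) = 46.6.
From dH/dt = 0: 0.00876·46.6 - 0.218 = 0.0416P*, so P* = 0.19/0.0416 = 4.56.

N* ≈ 46.6, H* ≈ 23.9, P* ≈ 4.56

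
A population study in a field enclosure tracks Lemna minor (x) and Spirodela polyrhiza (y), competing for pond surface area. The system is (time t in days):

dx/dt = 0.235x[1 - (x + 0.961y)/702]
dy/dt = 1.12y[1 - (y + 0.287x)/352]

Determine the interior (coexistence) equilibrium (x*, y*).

x* ≈ 502, y* ≈ 208

Setting both brackets to zero gives the nullclines x + 0.961y = 702 and 0.287x + y = 352.
Substituting y = 352 - 0.287x into the first: x(1 - 0.961·0.287) = 702 - 0.961·352.
So x* = 364/0.724 = 502, and then y* = 352 - 0.287·502 = 208.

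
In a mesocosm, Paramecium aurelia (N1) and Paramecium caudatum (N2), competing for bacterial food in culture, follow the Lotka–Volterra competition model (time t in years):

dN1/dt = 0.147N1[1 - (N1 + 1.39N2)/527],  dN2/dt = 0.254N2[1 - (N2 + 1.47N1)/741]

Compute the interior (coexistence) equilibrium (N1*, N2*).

Setting both brackets to zero gives the nullclines N1 + 1.39N2 = 527 and 1.47N1 + N2 = 741.
Substituting N2 = 741 - 1.47N1 into the first: N1(1 - 1.39·1.47) = 527 - 1.39·741.
So N1* = -503/-1.04 = 482, and then N2* = 741 - 1.47·482 = 32.3.

N1* ≈ 482, N2* ≈ 32.3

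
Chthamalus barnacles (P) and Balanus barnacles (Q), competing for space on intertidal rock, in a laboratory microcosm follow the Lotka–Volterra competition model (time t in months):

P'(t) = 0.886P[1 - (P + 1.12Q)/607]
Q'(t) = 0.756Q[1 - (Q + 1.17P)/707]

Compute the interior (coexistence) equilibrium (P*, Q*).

P* ≈ 595, Q* ≈ 10.3

Setting both brackets to zero gives the nullclines P + 1.12Q = 607 and 1.17P + Q = 707.
Substituting Q = 707 - 1.17P into the first: P(1 - 1.12·1.17) = 607 - 1.12·707.
So P* = -185/-0.31 = 595, and then Q* = 707 - 1.17·595 = 10.3.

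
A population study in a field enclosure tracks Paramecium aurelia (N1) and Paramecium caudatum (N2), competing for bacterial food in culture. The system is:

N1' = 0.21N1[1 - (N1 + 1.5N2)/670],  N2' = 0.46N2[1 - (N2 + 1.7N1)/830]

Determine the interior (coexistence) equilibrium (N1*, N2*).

N1* ≈ 371, N2* ≈ 199

Setting both brackets to zero gives the nullclines N1 + 1.5N2 = 670 and 1.7N1 + N2 = 830.
Substituting N2 = 830 - 1.7N1 into the first: N1(1 - 1.5·1.7) = 670 - 1.5·830.
So N1* = -575/-1.55 = 371, and then N2* = 830 - 1.7·371 = 199.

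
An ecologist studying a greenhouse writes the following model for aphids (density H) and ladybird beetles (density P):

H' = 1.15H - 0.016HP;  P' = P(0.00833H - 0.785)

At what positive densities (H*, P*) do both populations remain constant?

H* ≈ 94.2, P* ≈ 71.9

Set dP/dt = 0 with P > 0: 0.00833H - 0.785 = 0, so H* = 0.785/0.00833 = 94.2.
Set dH/dt = 0 with H > 0: 1.15 - 0.016P = 0, so P* = 1.15/0.016 = 71.9.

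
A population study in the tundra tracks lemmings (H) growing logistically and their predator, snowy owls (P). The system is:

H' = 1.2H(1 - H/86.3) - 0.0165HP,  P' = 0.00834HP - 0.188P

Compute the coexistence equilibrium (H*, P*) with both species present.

H* ≈ 22.5, P* ≈ 53.7

From dP/dt = 0 with P > 0: 0.00834H* = 0.188, so H* = 22.5.
Substitute into dH/dt = 0: 1.2(1 - 22.5/86.3) = 0.0165P*.
The bracket is 0.739, giving P* = 0.887/0.0165 = 53.7.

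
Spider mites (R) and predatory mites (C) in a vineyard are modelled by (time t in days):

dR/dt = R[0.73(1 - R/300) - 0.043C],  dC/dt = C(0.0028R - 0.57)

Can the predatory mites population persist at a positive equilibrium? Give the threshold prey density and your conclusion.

Threshold R = 204; K > 204, so yes, the predator persists.

The predator equation gives dC/dt > 0 only when R > 0.57/0.0028 = 204.
Without the predator, R → K = 300. Since 300 > 204, the predator can invade and persist.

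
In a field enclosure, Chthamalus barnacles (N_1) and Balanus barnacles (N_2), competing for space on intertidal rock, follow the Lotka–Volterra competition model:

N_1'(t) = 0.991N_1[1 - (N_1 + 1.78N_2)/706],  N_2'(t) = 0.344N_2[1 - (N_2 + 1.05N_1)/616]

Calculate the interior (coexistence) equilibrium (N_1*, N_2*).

Setting both brackets to zero gives the nullclines N_1 + 1.78N_2 = 706 and 1.05N_1 + N_2 = 616.
Substituting N_2 = 616 - 1.05N_1 into the first: N_1(1 - 1.78·1.05) = 706 - 1.78·616.
So N_1* = -390/-0.869 = 449, and then N_2* = 616 - 1.05·449 = 144.

N_1* ≈ 449, N_2* ≈ 144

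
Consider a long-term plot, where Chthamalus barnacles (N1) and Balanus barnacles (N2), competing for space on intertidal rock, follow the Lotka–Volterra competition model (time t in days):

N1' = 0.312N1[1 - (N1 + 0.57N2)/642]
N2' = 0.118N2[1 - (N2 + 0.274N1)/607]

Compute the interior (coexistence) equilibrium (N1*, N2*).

N1* ≈ 351, N2* ≈ 511

Setting both brackets to zero gives the nullclines N1 + 0.57N2 = 642 and 0.274N1 + N2 = 607.
Substituting N2 = 607 - 0.274N1 into the first: N1(1 - 0.57·0.274) = 642 - 0.57·607.
So N1* = 296/0.844 = 351, and then N2* = 607 - 0.274·351 = 511.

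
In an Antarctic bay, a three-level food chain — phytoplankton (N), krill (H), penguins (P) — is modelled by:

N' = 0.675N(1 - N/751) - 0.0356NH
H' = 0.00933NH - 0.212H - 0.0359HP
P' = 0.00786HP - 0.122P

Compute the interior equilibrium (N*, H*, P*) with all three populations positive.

From dP/dt = 0: 0.00786H* = 0.122, so H* = 15.5.
From dN/dt = 0: 0.675(1 - N*/751) = 0.0356·15.5, giving N* = 751·(1 - 0.819) = 136.
From dH/dt = 0: 0.00933·136 - 0.212 = 0.0359P*, so P* = 1.06/0.0359 = 29.5.

N* ≈ 136, H* ≈ 15.5, P* ≈ 29.5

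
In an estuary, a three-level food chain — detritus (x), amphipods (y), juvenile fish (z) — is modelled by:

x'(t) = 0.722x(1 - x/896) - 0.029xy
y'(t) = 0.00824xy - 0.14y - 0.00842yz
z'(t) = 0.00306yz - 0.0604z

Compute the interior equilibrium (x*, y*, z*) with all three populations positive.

x* ≈ 186, y* ≈ 19.7, z* ≈ 165

From dz/dt = 0: 0.00306y* = 0.0604, so y* = 19.7.
From dx/dt = 0: 0.722(1 - x*/896) = 0.029·19.7, giving x* = 896·(1 - 0.793) = 186.
From dy/dt = 0: 0.00824·186 - 0.14 = 0.00842z*, so z* = 1.39/0.00842 = 165.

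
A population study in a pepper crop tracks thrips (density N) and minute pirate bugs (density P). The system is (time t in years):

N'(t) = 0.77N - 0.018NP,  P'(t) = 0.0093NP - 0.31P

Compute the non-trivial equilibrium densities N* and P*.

N* ≈ 33.3, P* ≈ 42.8

Set dP/dt = 0 with P > 0: 0.0093N - 0.31 = 0, so N* = 0.31/0.0093 = 33.3.
Set dN/dt = 0 with N > 0: 0.77 - 0.018P = 0, so P* = 0.77/0.018 = 42.8.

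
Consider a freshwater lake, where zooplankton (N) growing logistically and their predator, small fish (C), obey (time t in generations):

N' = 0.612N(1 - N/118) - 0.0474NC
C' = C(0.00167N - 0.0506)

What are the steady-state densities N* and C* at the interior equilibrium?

From dC/dt = 0 with C > 0: 0.00167N* = 0.0506, so N* = 30.3.
Substitute into dN/dt = 0: 0.612(1 - 30.3/118) = 0.0474C*.
The bracket is 0.743, giving C* = 0.455/0.0474 = 9.6.

N* ≈ 30.3, C* ≈ 9.6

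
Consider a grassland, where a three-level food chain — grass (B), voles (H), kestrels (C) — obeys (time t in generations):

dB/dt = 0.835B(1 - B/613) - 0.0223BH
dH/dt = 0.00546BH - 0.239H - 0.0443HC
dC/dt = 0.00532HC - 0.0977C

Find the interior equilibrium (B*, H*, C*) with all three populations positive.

B* ≈ 312, H* ≈ 18.4, C* ≈ 33.1

From dC/dt = 0: 0.00532H* = 0.0977, so H* = 18.4.
From dB/dt = 0: 0.835(1 - B*/613) = 0.0223·18.4, giving B* = 613·(1 - 0.49) = 312.
From dH/dt = 0: 0.00546·312 - 0.239 = 0.0443C*, so C* = 1.47/0.0443 = 33.1.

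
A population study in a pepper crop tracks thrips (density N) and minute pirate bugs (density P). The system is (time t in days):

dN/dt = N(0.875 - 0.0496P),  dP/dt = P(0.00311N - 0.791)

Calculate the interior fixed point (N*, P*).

Set dP/dt = 0 with P > 0: 0.00311N - 0.791 = 0, so N* = 0.791/0.00311 = 254.
Set dN/dt = 0 with N > 0: 0.875 - 0.0496P = 0, so P* = 0.875/0.0496 = 17.6.

N* ≈ 254, P* ≈ 17.6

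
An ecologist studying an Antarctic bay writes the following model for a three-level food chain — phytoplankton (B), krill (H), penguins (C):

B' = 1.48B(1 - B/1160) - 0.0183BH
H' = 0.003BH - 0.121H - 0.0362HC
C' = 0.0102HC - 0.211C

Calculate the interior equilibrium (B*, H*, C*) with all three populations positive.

B* ≈ 863, H* ≈ 20.7, C* ≈ 68.2

From dC/dt = 0: 0.0102H* = 0.211, so H* = 20.7.
From dB/dt = 0: 1.48(1 - B*/1160) = 0.0183·20.7, giving B* = 1160·(1 - 0.256) = 863.
From dH/dt = 0: 0.003·863 - 0.121 = 0.0362C*, so C* = 2.47/0.0362 = 68.2.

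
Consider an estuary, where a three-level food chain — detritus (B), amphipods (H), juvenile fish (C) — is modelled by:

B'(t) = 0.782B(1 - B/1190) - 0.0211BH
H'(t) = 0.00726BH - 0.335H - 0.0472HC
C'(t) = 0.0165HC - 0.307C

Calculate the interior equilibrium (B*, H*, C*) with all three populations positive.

From dC/dt = 0: 0.0165H* = 0.307, so H* = 18.6.
From dB/dt = 0: 0.782(1 - B*/1190) = 0.0211·18.6, giving B* = 1190·(1 - 0.502) = 593.
From dH/dt = 0: 0.00726·593 - 0.335 = 0.0472C*, so C* = 3.97/0.0472 = 84.

B* ≈ 593, H* ≈ 18.6, C* ≈ 84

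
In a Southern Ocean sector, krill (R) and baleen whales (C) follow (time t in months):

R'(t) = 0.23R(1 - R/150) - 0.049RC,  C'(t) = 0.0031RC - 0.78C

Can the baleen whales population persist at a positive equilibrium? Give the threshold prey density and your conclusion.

Threshold R = 252; K < 252, so no, the predator goes extinct.

The predator equation gives dC/dt > 0 only when R > 0.78/0.0031 = 252.
Without the predator, R → K = 150. Since 150 < 252, the predator cannot invade.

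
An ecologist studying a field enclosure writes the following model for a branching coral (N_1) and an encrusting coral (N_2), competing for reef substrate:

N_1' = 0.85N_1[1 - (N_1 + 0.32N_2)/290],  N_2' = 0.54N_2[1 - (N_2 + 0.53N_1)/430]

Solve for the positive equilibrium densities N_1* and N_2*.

Setting both brackets to zero gives the nullclines N_1 + 0.32N_2 = 290 and 0.53N_1 + N_2 = 430.
Substituting N_2 = 430 - 0.53N_1 into the first: N_1(1 - 0.32·0.53) = 290 - 0.32·430.
So N_1* = 152/0.83 = 184, and then N_2* = 430 - 0.53·184 = 333.

N_1* ≈ 184, N_2* ≈ 333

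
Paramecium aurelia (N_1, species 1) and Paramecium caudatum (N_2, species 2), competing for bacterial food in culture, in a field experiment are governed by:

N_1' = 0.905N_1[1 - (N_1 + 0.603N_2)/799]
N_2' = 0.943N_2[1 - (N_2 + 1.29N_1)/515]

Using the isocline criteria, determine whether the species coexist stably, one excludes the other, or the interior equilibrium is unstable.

Compare the nullcline intercepts: K1/α12 = 799/0.603 = 1330 > K2 = 515; K2/α21 = 515/1.29 = 399 < K1 = 799.
Since the inequalities point opposite ways, species 1 can invade but species 2 cannot.

species 1 excludes species 2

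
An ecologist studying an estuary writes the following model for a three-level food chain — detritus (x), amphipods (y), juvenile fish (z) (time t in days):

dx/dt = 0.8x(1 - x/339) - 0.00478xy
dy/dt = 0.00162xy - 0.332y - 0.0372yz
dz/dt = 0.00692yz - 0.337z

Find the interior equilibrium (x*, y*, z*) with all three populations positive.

From dz/dt = 0: 0.00692y* = 0.337, so y* = 48.7.
From dx/dt = 0: 0.8(1 - x*/339) = 0.00478·48.7, giving x* = 339·(1 - 0.291) = 240.
From dy/dt = 0: 0.00162·240 - 0.332 = 0.0372z*, so z* = 0.0574/0.0372 = 1.54.

x* ≈ 240, y* ≈ 48.7, z* ≈ 1.54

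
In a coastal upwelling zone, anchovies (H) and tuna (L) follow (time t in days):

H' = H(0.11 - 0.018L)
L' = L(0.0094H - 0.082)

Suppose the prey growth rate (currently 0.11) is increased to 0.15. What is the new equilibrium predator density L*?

At the interior fixed point, setting dH/dt = 0 with H > 0 fixes L* = (prey growth rate)/(HL coefficient) — independent of the other coefficients.
With the change, L* = 0.15/0.018 = 8.33; it rises from 6.11.

L* ≈ 8.33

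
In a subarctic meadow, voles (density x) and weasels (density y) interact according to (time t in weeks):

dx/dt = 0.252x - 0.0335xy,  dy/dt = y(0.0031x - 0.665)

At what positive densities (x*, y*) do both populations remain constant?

Set dy/dt = 0 with y > 0: 0.0031x - 0.665 = 0, so x* = 0.665/0.0031 = 215.
Set dx/dt = 0 with x > 0: 0.252 - 0.0335y = 0, so y* = 0.252/0.0335 = 7.52.

x* ≈ 215, y* ≈ 7.52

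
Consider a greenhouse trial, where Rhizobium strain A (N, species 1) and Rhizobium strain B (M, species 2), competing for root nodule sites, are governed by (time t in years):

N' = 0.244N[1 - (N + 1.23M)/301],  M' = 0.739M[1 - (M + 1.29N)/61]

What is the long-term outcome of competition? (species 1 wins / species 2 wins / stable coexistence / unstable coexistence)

species 1 excludes species 2

Compare the nullcline intercepts: K1/α12 = 301/1.23 = 245 > K2 = 61; K2/α21 = 61/1.29 = 47.3 < K1 = 301.
Since the inequalities point opposite ways, species 1 can invade but species 2 cannot.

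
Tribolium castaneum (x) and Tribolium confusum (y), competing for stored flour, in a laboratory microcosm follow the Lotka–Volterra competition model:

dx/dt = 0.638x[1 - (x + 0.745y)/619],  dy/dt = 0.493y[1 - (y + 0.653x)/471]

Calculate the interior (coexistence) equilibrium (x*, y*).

Setting both brackets to zero gives the nullclines x + 0.745y = 619 and 0.653x + y = 471.
Substituting y = 471 - 0.653x into the first: x(1 - 0.745·0.653) = 619 - 0.745·471.
So x* = 268/0.514 = 522, and then y* = 471 - 0.653·522 = 130.

x* ≈ 522, y* ≈ 130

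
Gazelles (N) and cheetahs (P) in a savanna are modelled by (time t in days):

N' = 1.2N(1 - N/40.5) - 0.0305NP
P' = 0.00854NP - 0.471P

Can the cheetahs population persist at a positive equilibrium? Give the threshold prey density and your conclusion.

Threshold N = 55.2; K < 55.2, so no, the predator goes extinct.

The predator equation gives dP/dt > 0 only when N > 0.471/0.00854 = 55.2.
Without the predator, N → K = 40.5. Since 40.5 < 55.2, the predator cannot invade.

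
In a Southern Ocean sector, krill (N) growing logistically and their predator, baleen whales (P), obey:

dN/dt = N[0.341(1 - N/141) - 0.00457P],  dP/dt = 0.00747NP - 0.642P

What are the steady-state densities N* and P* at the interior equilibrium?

From dP/dt = 0 with P > 0: 0.00747N* = 0.642, so N* = 85.9.
Substitute into dN/dt = 0: 0.341(1 - 85.9/141) = 0.00457P*.
The bracket is 0.39, giving P* = 0.133/0.00457 = 29.1.

N* ≈ 85.9, P* ≈ 29.1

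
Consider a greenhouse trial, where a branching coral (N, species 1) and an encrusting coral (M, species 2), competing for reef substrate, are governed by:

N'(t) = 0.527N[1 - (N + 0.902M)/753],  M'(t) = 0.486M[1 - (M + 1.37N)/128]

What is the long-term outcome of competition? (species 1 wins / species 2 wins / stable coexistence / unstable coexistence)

Compare the nullcline intercepts: K1/α12 = 753/0.902 = 835 > K2 = 128; K2/α21 = 128/1.37 = 93.4 < K1 = 753.
Since the inequalities point opposite ways, species 1 can invade but species 2 cannot.

species 1 excludes species 2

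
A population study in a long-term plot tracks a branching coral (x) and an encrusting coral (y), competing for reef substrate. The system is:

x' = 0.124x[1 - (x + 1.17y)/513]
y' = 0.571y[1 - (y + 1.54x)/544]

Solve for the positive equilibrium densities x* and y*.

Setting both brackets to zero gives the nullclines x + 1.17y = 513 and 1.54x + y = 544.
Substituting y = 544 - 1.54x into the first: x(1 - 1.17·1.54) = 513 - 1.17·544.
So x* = -123/-0.802 = 154, and then y* = 544 - 1.54·154 = 307.

x* ≈ 154, y* ≈ 307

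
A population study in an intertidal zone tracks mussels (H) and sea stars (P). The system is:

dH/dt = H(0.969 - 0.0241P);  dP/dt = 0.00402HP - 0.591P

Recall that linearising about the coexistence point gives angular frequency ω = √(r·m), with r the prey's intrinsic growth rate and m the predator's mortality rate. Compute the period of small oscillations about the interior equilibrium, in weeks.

Here r = 0.969 and m = 0.591, so r·m = 0.573.
ω = √0.573 = 0.757 per week, hence T = 2π/ω ≈ 8.3 weeks.

T ≈ 8.3 weeks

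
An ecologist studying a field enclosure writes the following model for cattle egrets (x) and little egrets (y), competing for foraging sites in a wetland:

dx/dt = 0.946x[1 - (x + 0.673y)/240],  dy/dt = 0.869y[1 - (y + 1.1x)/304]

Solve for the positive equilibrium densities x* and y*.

x* ≈ 136, y* ≈ 154

Setting both brackets to zero gives the nullclines x + 0.673y = 240 and 1.1x + y = 304.
Substituting y = 304 - 1.1x into the first: x(1 - 0.673·1.1) = 240 - 0.673·304.
So x* = 35.4/0.26 = 136, and then y* = 304 - 1.1·136 = 154.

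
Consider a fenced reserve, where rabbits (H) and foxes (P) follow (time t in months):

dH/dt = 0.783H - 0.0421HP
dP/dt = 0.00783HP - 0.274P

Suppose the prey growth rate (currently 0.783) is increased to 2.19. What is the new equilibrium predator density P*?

At the interior fixed point, setting dH/dt = 0 with H > 0 fixes P* = (prey growth rate)/(HP coefficient) — independent of the other coefficients.
With the change, P* = 2.19/0.0421 = 52; it rises from 18.6.

P* ≈ 52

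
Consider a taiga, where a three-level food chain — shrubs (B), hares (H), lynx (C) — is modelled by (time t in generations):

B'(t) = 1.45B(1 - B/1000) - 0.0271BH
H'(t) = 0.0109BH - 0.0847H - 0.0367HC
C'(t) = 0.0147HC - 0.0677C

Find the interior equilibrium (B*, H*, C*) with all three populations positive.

B* ≈ 914, H* ≈ 4.61, C* ≈ 269

From dC/dt = 0: 0.0147H* = 0.0677, so H* = 4.61.
From dB/dt = 0: 1.45(1 - B*/1000) = 0.0271·4.61, giving B* = 1000·(1 - 0.0861) = 914.
From dH/dt = 0: 0.0109·914 - 0.0847 = 0.0367C*, so C* = 9.88/0.0367 = 269.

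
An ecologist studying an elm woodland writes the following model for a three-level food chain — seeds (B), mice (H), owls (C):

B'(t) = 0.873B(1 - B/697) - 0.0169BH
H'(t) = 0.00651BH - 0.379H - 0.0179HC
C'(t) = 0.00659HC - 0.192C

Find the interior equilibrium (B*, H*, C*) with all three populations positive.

From dC/dt = 0: 0.00659H* = 0.192, so H* = 29.1.
From dB/dt = 0: 0.873(1 - B*/697) = 0.0169·29.1, giving B* = 697·(1 - 0.564) = 304.
From dH/dt = 0: 0.00651·304 - 0.379 = 0.0179C*, so C* = 1.6/0.0179 = 89.3.

B* ≈ 304, H* ≈ 29.1, C* ≈ 89.3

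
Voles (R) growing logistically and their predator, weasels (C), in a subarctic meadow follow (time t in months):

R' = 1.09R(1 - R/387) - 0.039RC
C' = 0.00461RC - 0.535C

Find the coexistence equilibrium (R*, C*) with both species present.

R* ≈ 116, C* ≈ 19.6

From dC/dt = 0 with C > 0: 0.00461R* = 0.535, so R* = 116.
Substitute into dR/dt = 0: 1.09(1 - 116/387) = 0.039C*.
The bracket is 0.7, giving C* = 0.763/0.039 = 19.6.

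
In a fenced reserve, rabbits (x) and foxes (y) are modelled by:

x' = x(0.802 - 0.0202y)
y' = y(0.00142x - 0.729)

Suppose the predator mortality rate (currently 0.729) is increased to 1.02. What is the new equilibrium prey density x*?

x* ≈ 718

At the interior fixed point, setting dy/dt = 0 with y > 0 fixes x* = (predator death rate)/(xy coefficient) — independent of the other coefficients.
With the change, x* = 1.02/0.00142 = 718; it rises from 513.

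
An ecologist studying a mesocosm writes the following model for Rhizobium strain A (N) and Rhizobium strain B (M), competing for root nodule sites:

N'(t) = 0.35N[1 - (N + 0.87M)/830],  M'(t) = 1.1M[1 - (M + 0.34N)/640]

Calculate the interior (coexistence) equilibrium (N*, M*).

N* ≈ 388, M* ≈ 508

Setting both brackets to zero gives the nullclines N + 0.87M = 830 and 0.34N + M = 640.
Substituting M = 640 - 0.34N into the first: N(1 - 0.87·0.34) = 830 - 0.87·640.
So N* = 273/0.704 = 388, and then M* = 640 - 0.34·388 = 508.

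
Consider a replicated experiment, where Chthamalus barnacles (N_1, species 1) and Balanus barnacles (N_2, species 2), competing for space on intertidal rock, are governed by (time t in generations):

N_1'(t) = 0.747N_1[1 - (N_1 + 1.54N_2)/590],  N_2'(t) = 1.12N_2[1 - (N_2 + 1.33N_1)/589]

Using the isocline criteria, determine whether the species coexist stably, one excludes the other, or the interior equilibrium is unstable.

Compare the nullcline intercepts: K1/α12 = 590/1.54 = 383 < K2 = 589; K2/α21 = 589/1.33 = 443 < K1 = 590.
Since both are reversed, neither can invade when rare; the interior point is a saddle.

unstable coexistence (outcome depends on initial conditions)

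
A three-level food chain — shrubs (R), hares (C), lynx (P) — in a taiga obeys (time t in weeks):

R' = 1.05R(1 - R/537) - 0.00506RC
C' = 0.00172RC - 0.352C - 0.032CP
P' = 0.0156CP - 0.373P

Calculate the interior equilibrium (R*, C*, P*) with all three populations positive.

From dP/dt = 0: 0.0156C* = 0.373, so C* = 23.9.
From dR/dt = 0: 1.05(1 - R*/537) = 0.00506·23.9, giving R* = 537·(1 - 0.115) = 475.
From dC/dt = 0: 0.00172·475 - 0.352 = 0.032P*, so P* = 0.465/0.032 = 14.5.

R* ≈ 475, C* ≈ 23.9, P* ≈ 14.5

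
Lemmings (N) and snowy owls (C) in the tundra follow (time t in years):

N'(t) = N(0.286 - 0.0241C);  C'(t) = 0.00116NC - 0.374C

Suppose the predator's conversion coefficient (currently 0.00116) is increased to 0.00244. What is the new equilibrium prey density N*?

At the interior fixed point, setting dC/dt = 0 with C > 0 fixes N* = (predator death rate)/(NC coefficient) — independent of the other coefficients.
With the change, N* = 0.374/0.00244 = 153; it falls from 322.

N* ≈ 153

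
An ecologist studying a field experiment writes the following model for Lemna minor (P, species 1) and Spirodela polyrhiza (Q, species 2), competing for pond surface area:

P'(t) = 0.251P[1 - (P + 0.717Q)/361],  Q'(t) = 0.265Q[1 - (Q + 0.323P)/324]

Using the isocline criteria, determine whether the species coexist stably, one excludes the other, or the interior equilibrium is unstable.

Compare the nullcline intercepts: K1/α12 = 361/0.717 = 503 > K2 = 324; K2/α21 = 324/0.323 = 1000 > K1 = 361.
Since both inequalities hold, each species can invade when rare, so the interior equilibrium is stable.

stable coexistence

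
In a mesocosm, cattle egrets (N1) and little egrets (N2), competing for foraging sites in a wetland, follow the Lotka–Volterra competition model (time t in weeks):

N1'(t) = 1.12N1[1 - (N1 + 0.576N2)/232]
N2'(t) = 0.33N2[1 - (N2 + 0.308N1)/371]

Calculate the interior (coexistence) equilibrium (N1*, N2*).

N1* ≈ 22.3, N2* ≈ 364

Setting both brackets to zero gives the nullclines N1 + 0.576N2 = 232 and 0.308N1 + N2 = 371.
Substituting N2 = 371 - 0.308N1 into the first: N1(1 - 0.576·0.308) = 232 - 0.576·371.
So N1* = 18.3/0.823 = 22.3, and then N2* = 371 - 0.308·22.3 = 364.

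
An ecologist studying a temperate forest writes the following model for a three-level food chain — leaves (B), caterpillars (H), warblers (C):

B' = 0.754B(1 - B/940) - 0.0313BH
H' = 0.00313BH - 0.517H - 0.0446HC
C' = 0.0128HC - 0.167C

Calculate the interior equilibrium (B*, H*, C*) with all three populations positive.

B* ≈ 431, H* ≈ 13, C* ≈ 18.6

From dC/dt = 0: 0.0128H* = 0.167, so H* = 13.
From dB/dt = 0: 0.754(1 - B*/940) = 0.0313·13, giving B* = 940·(1 - 0.542) = 431.
From dH/dt = 0: 0.00313·431 - 0.517 = 0.0446C*, so C* = 0.832/0.0446 = 18.6.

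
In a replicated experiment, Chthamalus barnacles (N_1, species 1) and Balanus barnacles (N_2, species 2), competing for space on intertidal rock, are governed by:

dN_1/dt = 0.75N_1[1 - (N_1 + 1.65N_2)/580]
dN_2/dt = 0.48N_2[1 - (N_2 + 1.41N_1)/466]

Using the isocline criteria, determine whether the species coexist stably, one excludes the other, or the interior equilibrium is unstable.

unstable coexistence (outcome depends on initial conditions)

Compare the nullcline intercepts: K1/α12 = 580/1.65 = 352 < K2 = 466; K2/α21 = 466/1.41 = 330 < K1 = 580.
Since both are reversed, neither can invade when rare; the interior point is a saddle.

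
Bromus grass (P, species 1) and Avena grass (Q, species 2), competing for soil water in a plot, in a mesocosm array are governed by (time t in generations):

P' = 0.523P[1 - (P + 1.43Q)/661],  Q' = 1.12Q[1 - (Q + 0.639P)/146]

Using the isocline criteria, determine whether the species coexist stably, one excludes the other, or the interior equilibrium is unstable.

Compare the nullcline intercepts: K1/α12 = 661/1.43 = 462 > K2 = 146; K2/α21 = 146/0.639 = 228 < K1 = 661.
Since the inequalities point opposite ways, species 1 can invade but species 2 cannot.

species 1 excludes species 2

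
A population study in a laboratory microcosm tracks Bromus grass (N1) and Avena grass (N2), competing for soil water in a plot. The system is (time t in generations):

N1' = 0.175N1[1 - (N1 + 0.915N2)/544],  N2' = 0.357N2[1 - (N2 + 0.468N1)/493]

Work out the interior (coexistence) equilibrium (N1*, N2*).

N1* ≈ 162, N2* ≈ 417

Setting both brackets to zero gives the nullclines N1 + 0.915N2 = 544 and 0.468N1 + N2 = 493.
Substituting N2 = 493 - 0.468N1 into the first: N1(1 - 0.915·0.468) = 544 - 0.915·493.
So N1* = 92.9/0.572 = 162, and then N2* = 493 - 0.468·162 = 417.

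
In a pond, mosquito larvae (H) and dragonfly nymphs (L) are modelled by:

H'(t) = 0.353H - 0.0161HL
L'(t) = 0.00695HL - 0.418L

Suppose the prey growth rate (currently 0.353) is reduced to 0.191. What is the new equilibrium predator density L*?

At the interior fixed point, setting dH/dt = 0 with H > 0 fixes L* = (prey growth rate)/(HL coefficient) — independent of the other coefficients.
With the change, L* = 0.191/0.0161 = 11.9; it falls from 21.9.

L* ≈ 11.9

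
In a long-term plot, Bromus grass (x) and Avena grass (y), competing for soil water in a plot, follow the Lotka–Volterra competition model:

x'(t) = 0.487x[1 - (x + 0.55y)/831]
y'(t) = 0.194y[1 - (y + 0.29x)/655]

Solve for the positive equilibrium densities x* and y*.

x* ≈ 560, y* ≈ 493

Setting both brackets to zero gives the nullclines x + 0.55y = 831 and 0.29x + y = 655.
Substituting y = 655 - 0.29x into the first: x(1 - 0.55·0.29) = 831 - 0.55·655.
So x* = 471/0.841 = 560, and then y* = 655 - 0.29·560 = 493.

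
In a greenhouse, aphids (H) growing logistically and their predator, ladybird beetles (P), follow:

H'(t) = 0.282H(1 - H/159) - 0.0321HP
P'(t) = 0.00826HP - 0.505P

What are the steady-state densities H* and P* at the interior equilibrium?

H* ≈ 61.1, P* ≈ 5.41

From dP/dt = 0 with P > 0: 0.00826H* = 0.505, so H* = 61.1.
Substitute into dH/dt = 0: 0.282(1 - 61.1/159) = 0.0321P*.
The bracket is 0.615, giving P* = 0.174/0.0321 = 5.41.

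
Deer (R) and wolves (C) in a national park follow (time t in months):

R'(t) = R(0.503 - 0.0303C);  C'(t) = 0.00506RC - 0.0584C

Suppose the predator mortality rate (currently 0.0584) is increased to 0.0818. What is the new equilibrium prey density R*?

At the interior fixed point, setting dC/dt = 0 with C > 0 fixes R* = (predator death rate)/(RC coefficient) — independent of the other coefficients.
With the change, R* = 0.0818/0.00506 = 16.2; it rises from 11.5.

R* ≈ 16.2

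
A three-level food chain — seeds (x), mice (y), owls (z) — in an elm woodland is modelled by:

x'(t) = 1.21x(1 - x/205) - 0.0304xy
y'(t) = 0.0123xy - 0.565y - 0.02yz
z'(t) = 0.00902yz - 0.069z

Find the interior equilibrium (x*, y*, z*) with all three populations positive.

x* ≈ 166, y* ≈ 7.65, z* ≈ 73.6

From dz/dt = 0: 0.00902y* = 0.069, so y* = 7.65.
From dx/dt = 0: 1.21(1 - x*/205) = 0.0304·7.65, giving x* = 205·(1 - 0.192) = 166.
From dy/dt = 0: 0.0123·166 - 0.565 = 0.02z*, so z* = 1.47/0.02 = 73.6.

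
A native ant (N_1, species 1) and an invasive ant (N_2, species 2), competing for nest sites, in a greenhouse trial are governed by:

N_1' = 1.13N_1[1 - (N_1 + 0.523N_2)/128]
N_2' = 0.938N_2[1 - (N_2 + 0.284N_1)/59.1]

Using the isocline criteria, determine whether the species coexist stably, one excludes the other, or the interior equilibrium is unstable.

stable coexistence

Compare the nullcline intercepts: K1/α12 = 128/0.523 = 245 > K2 = 59.1; K2/α21 = 59.1/0.284 = 208 > K1 = 128.
Since both inequalities hold, each species can invade when rare, so the interior equilibrium is stable.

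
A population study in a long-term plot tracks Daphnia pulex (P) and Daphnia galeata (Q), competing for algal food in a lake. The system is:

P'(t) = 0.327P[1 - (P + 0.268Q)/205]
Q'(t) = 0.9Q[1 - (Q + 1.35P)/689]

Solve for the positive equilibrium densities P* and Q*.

Setting both brackets to zero gives the nullclines P + 0.268Q = 205 and 1.35P + Q = 689.
Substituting Q = 689 - 1.35P into the first: P(1 - 0.268·1.35) = 205 - 0.268·689.
So P* = 20.3/0.638 = 31.9, and then Q* = 689 - 1.35·31.9 = 646.

P* ≈ 31.9, Q* ≈ 646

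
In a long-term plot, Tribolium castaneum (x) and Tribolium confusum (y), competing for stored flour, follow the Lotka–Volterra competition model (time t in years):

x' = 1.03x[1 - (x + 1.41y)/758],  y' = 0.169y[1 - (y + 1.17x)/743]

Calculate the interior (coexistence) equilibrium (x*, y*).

Setting both brackets to zero gives the nullclines x + 1.41y = 758 and 1.17x + y = 743.
Substituting y = 743 - 1.17x into the first: x(1 - 1.41·1.17) = 758 - 1.41·743.
So x* = -290/-0.65 = 446, and then y* = 743 - 1.17·446 = 221.

x* ≈ 446, y* ≈ 221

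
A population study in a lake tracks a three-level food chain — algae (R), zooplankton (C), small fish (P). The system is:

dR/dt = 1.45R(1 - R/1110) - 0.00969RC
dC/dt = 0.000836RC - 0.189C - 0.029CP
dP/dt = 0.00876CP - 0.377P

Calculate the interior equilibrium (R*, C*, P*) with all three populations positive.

From dP/dt = 0: 0.00876C* = 0.377, so C* = 43.
From dR/dt = 0: 1.45(1 - R*/1110) = 0.00969·43, giving R* = 1110·(1 - 0.288) = 791.
From dC/dt = 0: 0.000836·791 - 0.189 = 0.029P*, so P* = 0.472/0.029 = 16.3.

R* ≈ 791, C* ≈ 43, P* ≈ 16.3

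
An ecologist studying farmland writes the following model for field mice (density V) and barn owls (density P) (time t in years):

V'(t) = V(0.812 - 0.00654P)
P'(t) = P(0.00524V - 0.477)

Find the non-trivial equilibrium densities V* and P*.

Set dP/dt = 0 with P > 0: 0.00524V - 0.477 = 0, so V* = 0.477/0.00524 = 91.
Set dV/dt = 0 with V > 0: 0.812 - 0.00654P = 0, so P* = 0.812/0.00654 = 124.

V* ≈ 91, P* ≈ 124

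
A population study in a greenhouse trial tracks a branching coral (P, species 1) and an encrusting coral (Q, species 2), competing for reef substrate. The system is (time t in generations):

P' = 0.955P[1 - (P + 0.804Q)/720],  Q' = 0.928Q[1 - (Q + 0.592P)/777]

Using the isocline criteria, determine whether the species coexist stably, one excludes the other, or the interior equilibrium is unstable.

Compare the nullcline intercepts: K1/α12 = 720/0.804 = 896 > K2 = 777; K2/α21 = 777/0.592 = 1310 > K1 = 720.
Since both inequalities hold, each species can invade when rare, so the interior equilibrium is stable.

stable coexistence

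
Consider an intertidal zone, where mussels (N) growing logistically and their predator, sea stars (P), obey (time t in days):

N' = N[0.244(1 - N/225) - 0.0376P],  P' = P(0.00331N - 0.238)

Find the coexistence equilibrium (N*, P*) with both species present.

From dP/dt = 0 with P > 0: 0.00331N* = 0.238, so N* = 71.9.
Substitute into dN/dt = 0: 0.244(1 - 71.9/225) = 0.0376P*.
The bracket is 0.68, giving P* = 0.166/0.0376 = 4.42.

N* ≈ 71.9, P* ≈ 4.42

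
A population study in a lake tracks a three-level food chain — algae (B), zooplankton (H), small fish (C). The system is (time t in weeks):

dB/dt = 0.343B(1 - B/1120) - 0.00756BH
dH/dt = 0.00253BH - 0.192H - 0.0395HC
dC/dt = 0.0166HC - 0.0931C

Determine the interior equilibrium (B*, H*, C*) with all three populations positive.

B* ≈ 982, H* ≈ 5.61, C* ≈ 58

From dC/dt = 0: 0.0166H* = 0.0931, so H* = 5.61.
From dB/dt = 0: 0.343(1 - B*/1120) = 0.00756·5.61, giving B* = 1120·(1 - 0.124) = 982.
From dH/dt = 0: 0.00253·982 - 0.192 = 0.0395C*, so C* = 2.29/0.0395 = 58.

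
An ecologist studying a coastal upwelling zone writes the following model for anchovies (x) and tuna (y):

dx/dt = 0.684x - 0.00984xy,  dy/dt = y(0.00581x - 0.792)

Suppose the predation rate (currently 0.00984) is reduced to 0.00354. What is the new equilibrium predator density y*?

y* ≈ 193

At the interior fixed point, setting dx/dt = 0 with x > 0 fixes y* = (prey growth rate)/(xy coefficient) — independent of the other coefficients.
With the change, y* = 0.684/0.00354 = 193; it rises from 69.5.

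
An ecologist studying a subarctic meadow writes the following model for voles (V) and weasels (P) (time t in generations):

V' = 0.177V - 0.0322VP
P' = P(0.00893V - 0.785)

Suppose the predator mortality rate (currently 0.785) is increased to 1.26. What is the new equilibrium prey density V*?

At the interior fixed point, setting dP/dt = 0 with P > 0 fixes V* = (predator death rate)/(VP coefficient) — independent of the other coefficients.
With the change, V* = 1.26/0.00893 = 141; it rises from 87.9.

V* ≈ 141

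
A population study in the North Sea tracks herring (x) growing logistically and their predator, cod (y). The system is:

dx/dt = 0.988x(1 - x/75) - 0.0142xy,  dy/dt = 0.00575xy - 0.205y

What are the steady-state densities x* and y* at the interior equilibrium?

x* ≈ 35.7, y* ≈ 36.5

From dy/dt = 0 with y > 0: 0.00575x* = 0.205, so x* = 35.7.
Substitute into dx/dt = 0: 0.988(1 - 35.7/75) = 0.0142y*.
The bracket is 0.525, giving y* = 0.518/0.0142 = 36.5.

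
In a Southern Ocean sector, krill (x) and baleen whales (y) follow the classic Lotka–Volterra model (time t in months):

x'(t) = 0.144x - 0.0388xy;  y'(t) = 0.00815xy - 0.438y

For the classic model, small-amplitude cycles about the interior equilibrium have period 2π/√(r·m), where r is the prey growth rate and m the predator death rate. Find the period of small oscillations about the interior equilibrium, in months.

T ≈ 25 months

Here r = 0.144 and m = 0.438, so r·m = 0.0631.
ω = √0.0631 = 0.251 per month, hence T = 2π/ω ≈ 25 months.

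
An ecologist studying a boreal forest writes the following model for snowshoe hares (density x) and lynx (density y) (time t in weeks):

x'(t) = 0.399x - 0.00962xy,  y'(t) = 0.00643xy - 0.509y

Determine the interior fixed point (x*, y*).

x* ≈ 79.2, y* ≈ 41.5

Set dy/dt = 0 with y > 0: 0.00643x - 0.509 = 0, so x* = 0.509/0.00643 = 79.2.
Set dx/dt = 0 with x > 0: 0.399 - 0.00962y = 0, so y* = 0.399/0.00962 = 41.5.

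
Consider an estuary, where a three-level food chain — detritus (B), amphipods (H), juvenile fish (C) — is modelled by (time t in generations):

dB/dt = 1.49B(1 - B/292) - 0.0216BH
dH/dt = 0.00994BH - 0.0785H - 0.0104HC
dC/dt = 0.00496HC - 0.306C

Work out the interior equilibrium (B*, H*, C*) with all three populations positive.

From dC/dt = 0: 0.00496H* = 0.306, so H* = 61.7.
From dB/dt = 0: 1.49(1 - B*/292) = 0.0216·61.7, giving B* = 292·(1 - 0.894) = 30.8.
From dH/dt = 0: 0.00994·30.8 - 0.0785 = 0.0104C*, so C* = 0.228/0.0104 = 21.9.

B* ≈ 30.8, H* ≈ 61.7, C* ≈ 21.9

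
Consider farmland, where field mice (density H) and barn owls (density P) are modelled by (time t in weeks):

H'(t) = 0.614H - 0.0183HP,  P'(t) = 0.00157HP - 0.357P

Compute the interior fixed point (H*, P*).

H* ≈ 227, P* ≈ 33.6

Set dP/dt = 0 with P > 0: 0.00157H - 0.357 = 0, so H* = 0.357/0.00157 = 227.
Set dH/dt = 0 with H > 0: 0.614 - 0.0183P = 0, so P* = 0.614/0.0183 = 33.6.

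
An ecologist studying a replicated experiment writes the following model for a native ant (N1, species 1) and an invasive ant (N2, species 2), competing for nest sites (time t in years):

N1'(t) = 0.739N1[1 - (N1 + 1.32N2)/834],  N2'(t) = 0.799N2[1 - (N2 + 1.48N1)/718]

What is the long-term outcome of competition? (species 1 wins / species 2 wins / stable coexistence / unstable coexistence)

unstable coexistence (outcome depends on initial conditions)

Compare the nullcline intercepts: K1/α12 = 834/1.32 = 632 < K2 = 718; K2/α21 = 718/1.48 = 485 < K1 = 834.
Since both are reversed, neither can invade when rare; the interior point is a saddle.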